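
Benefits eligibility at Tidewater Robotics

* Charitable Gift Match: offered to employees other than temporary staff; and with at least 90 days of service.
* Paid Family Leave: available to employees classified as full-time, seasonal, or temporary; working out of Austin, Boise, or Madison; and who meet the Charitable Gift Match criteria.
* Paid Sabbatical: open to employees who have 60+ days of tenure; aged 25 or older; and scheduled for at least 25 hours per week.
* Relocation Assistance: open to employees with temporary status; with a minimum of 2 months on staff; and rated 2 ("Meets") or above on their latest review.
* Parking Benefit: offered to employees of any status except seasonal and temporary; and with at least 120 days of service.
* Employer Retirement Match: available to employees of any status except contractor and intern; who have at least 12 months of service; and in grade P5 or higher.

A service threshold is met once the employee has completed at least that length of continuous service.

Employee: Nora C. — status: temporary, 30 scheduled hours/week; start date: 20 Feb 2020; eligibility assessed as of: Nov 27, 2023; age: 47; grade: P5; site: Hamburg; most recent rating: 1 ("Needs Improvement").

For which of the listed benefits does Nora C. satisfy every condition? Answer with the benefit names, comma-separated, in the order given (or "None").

Service from 20 Feb 2020 to Nov 27, 2023: 1376 days.
Charitable Gift Match — status temporary ✗ (excluded) → not eligible.
Paid Family Leave — status temporary ✓; site Hamburg ✗ (not Austin, Boise, or Madison) → not eligible.
Paid Sabbatical — service 1376 days ≥ 60 days ✓; age 47 ≥ 25 ✓; 30 hrs/wk ≥ 25 ✓ → eligible.
Relocation Assistance — status temporary ✓; service 1376 days ≥ 2 months (≈60 days) ✓; rating 1 < 2 ✗ → not eligible.
Parking Benefit — status temporary ✗ (excluded) → not eligible.
Employer Retirement Match — status temporary ✓ (not excluded); service 1376 days ≥ 12 months (≈360 days) ✓; grade P5 ≥ P5 ✓ → eligible.

Paid Sabbatical, Employer Retirement Match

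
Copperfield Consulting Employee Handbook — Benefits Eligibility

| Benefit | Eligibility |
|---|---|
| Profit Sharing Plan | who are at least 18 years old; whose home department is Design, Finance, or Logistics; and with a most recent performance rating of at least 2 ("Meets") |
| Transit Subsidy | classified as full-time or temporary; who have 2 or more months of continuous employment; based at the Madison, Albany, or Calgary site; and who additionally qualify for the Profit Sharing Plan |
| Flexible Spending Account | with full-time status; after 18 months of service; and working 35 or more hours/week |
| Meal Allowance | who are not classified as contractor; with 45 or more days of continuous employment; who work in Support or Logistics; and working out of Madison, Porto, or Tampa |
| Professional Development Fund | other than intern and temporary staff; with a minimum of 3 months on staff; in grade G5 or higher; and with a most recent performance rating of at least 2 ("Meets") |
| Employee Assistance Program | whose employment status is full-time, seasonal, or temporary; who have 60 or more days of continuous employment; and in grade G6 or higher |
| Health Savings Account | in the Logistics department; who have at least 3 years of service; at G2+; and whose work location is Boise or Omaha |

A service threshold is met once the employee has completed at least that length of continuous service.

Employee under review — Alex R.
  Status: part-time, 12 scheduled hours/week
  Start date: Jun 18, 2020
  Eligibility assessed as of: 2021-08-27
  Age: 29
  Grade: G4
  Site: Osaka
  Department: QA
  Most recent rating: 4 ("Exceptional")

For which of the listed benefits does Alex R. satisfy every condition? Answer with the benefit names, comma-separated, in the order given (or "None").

None

Service from Jun 18, 2020 to 2021-08-27: 435 days.
Profit Sharing Plan — age 29 ≥ 18 ✓; dept QA ✗ → not eligible.
Transit Subsidy — status part-time ✗ (requires full-time or temporary) → not eligible.
Flexible Spending Account — status part-time ✗ (requires full-time) → not eligible.
Meal Allowance — status part-time ✓ (not excluded); service 435 days ≥ 45 days ✓; dept QA ✗ → not eligible.
Professional Development Fund — status part-time ✓ (not excluded); service 435 days ≥ 3 months (≈90 days) ✓; grade G4 < G5 ✗ → not eligible.
Employee Assistance Program — status part-time ✗ (requires full-time, seasonal, or temporary) → not eligible.
Health Savings Account — dept QA ✗ → not eligible.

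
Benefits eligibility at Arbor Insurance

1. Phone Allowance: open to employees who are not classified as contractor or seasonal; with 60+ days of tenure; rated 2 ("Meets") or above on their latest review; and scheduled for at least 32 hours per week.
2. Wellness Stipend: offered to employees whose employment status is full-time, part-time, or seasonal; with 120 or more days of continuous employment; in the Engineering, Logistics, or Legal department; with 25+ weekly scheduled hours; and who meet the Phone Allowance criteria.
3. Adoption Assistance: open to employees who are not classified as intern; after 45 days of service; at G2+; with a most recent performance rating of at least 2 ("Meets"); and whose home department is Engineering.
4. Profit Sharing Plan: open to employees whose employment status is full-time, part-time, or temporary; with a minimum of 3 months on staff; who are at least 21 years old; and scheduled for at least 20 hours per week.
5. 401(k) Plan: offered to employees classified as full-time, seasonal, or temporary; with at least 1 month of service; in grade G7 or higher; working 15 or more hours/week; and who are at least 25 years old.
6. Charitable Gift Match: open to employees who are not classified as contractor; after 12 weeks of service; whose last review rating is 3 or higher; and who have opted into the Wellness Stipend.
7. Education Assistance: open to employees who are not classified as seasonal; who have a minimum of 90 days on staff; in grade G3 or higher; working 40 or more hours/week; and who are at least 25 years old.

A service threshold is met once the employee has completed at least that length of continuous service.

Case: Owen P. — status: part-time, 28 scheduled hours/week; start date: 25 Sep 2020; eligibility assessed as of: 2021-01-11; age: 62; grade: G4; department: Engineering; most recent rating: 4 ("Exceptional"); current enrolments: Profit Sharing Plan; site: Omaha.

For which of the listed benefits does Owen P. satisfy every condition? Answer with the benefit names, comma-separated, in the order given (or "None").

Adoption Assistance, Profit Sharing Plan

Service from 25 Sep 2020 to 2021-01-11: 108 days.
Phone Allowance — status part-time ✓ (not excluded); service 108 days ≥ 60 days ✓; rating 4 ≥ 2 ✓; 28 hrs/wk < 32 ✗ → not eligible.
Wellness Stipend — status part-time ✓; service 108 days < 120 days ✗ → not eligible.
Adoption Assistance — status part-time ✓ (not excluded); service 108 days ≥ 45 days ✓; grade G4 ≥ G2 ✓; rating 4 ≥ 2 ✓; dept Engineering ✓ → eligible.
Profit Sharing Plan — status part-time ✓; service 108 days ≥ 3 months (≈90 days) ✓; age 62 ≥ 21 ✓; 28 hrs/wk ≥ 20 ✓ → eligible.
401(k) Plan — status part-time ✗ (requires full-time, seasonal, or temporary) → not eligible.
Charitable Gift Match — status part-time ✓ (not excluded); service 108 days ≥ 12 weeks (≈84 days) ✓; rating 4 ≥ 3 ✓; not enrolled in Wellness Stipend ✗ → not eligible.
Education Assistance — status part-time ✓ (not excluded); service 108 days ≥ 90 days ✓; grade G4 ≥ G3 ✓; 28 hrs/wk < 40 ✗ → not eligible.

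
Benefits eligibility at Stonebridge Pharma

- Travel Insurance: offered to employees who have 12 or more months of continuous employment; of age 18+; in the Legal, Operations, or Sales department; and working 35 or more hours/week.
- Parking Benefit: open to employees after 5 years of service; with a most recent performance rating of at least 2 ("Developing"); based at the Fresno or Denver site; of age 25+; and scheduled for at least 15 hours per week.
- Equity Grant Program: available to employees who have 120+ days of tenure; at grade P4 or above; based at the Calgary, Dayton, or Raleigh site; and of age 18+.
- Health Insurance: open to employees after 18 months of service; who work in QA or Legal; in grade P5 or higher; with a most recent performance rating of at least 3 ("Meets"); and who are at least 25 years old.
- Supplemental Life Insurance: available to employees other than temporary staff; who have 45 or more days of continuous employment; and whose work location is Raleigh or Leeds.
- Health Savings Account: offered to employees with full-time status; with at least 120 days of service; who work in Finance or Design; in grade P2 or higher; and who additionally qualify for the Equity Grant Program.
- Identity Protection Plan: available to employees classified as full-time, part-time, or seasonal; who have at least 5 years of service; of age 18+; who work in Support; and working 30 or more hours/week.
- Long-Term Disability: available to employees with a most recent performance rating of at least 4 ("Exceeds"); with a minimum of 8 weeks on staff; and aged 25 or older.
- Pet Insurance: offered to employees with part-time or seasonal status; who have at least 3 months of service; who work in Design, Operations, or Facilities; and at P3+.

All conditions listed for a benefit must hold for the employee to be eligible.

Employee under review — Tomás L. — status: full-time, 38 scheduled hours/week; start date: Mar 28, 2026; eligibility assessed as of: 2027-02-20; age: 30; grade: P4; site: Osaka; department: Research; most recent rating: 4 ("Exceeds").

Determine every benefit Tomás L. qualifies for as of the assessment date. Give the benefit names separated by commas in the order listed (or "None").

Service from Mar 28, 2026 to 2027-02-20: 329 days.
Travel Insurance — service 329 days < 12 months (≈360 days) ✗ → not eligible.
Parking Benefit — service 329 days < 5 years (≈1825 days) ✗ → not eligible.
Equity Grant Program — service 329 days ≥ 120 days ✓; grade P4 ≥ P4 ✓; site Osaka ✗ (not Calgary, Dayton, or Raleigh) → not eligible.
Health Insurance — service 329 days < 18 months (≈540 days) ✗ → not eligible.
Supplemental Life Insurance — status full-time ✓ (not excluded); service 329 days ≥ 45 days ✓; site Osaka ✗ (not Raleigh or Leeds) → not eligible.
Health Savings Account — status full-time ✓; service 329 days ≥ 120 days ✓; dept Research ✗ → not eligible.
Identity Protection Plan — status full-time ✓; service 329 days < 5 years (≈1825 days) ✗ → not eligible.
Long-Term Disability — rating 4 ≥ 4 ✓; service 329 days ≥ 8 weeks (≈56 days) ✓; age 30 ≥ 25 ✓ → eligible.
Pet Insurance — status full-time ✗ (requires part-time or seasonal) → not eligible.

Long-Term Disability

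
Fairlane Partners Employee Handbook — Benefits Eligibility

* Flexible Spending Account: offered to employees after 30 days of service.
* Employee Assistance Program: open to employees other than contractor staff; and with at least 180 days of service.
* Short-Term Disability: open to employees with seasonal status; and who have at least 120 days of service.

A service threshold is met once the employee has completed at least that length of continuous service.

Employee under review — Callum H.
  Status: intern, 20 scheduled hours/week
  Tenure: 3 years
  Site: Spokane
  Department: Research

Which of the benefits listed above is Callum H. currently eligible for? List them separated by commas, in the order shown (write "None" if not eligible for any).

Flexible Spending Account, Employee Assistance Program

Flexible Spending Account — service 3 years ≥ 30 days ✓ → eligible.
Employee Assistance Program — status intern ✓ (not excluded); service 3 years ≥ 180 days ✓ → eligible.
Short-Term Disability — status intern ✗ (requires seasonal) → not eligible.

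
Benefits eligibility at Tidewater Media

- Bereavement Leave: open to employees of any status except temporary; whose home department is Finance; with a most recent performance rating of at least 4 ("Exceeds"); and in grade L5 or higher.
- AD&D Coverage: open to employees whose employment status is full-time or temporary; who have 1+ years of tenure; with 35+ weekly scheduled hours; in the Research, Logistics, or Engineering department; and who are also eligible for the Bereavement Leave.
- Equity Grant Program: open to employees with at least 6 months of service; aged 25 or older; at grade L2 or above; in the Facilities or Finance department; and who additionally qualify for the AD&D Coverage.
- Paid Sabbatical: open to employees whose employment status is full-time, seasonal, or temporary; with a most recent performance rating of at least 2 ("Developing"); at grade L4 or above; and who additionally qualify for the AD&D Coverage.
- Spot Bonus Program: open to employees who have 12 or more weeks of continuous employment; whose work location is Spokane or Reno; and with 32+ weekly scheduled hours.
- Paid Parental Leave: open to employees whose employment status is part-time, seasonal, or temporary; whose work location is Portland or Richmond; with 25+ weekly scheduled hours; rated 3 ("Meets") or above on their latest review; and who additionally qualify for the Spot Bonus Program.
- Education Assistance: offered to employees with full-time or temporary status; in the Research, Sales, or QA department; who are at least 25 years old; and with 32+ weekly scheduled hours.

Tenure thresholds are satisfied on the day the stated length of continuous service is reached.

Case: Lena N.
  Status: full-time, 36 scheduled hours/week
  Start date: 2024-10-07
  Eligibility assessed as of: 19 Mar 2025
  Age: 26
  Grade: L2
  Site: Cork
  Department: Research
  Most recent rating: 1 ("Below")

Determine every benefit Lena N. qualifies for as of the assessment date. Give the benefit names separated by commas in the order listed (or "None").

Education Assistance

Service from 2024-10-07 to 19 Mar 2025: 163 days.
Bereavement Leave — status full-time ✓ (not excluded); dept Research ✗ → not eligible.
AD&D Coverage — status full-time ✓; service 163 days < 1 year (≈365 days) ✗ → not eligible.
Equity Grant Program — service 163 days < 6 months (≈180 days) ✗ → not eligible.
Paid Sabbatical — status full-time ✓; rating 1 < 2 ✗ → not eligible.
Spot Bonus Program — service 163 days ≥ 12 weeks (≈84 days) ✓; site Cork ✗ (not Spokane or Reno) → not eligible.
Paid Parental Leave — status full-time ✗ (requires part-time, seasonal, or temporary) → not eligible.
Education Assistance — status full-time ✓; dept Research ✓; age 26 ≥ 25 ✓; 36 hrs/wk ≥ 32 ✓ → eligible.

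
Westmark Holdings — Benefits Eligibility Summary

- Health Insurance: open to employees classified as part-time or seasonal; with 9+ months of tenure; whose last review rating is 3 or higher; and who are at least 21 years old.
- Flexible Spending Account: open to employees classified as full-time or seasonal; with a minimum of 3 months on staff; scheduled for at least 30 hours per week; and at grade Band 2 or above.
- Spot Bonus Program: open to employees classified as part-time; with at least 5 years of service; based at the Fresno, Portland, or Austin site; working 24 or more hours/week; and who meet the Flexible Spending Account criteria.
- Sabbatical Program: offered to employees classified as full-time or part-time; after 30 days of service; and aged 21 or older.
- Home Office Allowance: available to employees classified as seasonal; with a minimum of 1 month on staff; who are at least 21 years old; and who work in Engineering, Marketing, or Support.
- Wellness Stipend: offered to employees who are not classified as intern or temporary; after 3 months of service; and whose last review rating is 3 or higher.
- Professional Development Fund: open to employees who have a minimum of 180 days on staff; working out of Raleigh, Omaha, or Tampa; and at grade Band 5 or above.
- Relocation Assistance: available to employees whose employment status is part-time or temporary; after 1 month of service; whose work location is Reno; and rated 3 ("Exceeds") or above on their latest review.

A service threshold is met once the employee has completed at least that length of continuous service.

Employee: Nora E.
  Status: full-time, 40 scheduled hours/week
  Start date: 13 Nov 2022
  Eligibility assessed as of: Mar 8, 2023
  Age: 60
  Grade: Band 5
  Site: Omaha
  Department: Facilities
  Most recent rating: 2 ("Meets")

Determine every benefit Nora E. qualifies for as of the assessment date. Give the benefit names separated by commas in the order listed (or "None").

Flexible Spending Account, Sabbatical Program

Service from 13 Nov 2022 to Mar 8, 2023: 115 days.
Health Insurance — status full-time ✗ (requires part-time or seasonal) → not eligible.
Flexible Spending Account — status full-time ✓; service 115 days ≥ 3 months (≈90 days) ✓; 40 hrs/wk ≥ 30 ✓; grade Band 5 ≥ Band 2 ✓ → eligible.
Spot Bonus Program — status full-time ✗ (requires part-time) → not eligible.
Sabbatical Program — status full-time ✓; service 115 days ≥ 30 days ✓; age 60 ≥ 21 ✓ → eligible.
Home Office Allowance — status full-time ✗ (requires seasonal) → not eligible.
Wellness Stipend — status full-time ✓ (not excluded); service 115 days ≥ 3 months (≈90 days) ✓; rating 2 < 3 ✗ → not eligible.
Professional Development Fund — service 115 days < 180 days ✗ → not eligible.
Relocation Assistance — status full-time ✗ (requires part-time or temporary) → not eligible.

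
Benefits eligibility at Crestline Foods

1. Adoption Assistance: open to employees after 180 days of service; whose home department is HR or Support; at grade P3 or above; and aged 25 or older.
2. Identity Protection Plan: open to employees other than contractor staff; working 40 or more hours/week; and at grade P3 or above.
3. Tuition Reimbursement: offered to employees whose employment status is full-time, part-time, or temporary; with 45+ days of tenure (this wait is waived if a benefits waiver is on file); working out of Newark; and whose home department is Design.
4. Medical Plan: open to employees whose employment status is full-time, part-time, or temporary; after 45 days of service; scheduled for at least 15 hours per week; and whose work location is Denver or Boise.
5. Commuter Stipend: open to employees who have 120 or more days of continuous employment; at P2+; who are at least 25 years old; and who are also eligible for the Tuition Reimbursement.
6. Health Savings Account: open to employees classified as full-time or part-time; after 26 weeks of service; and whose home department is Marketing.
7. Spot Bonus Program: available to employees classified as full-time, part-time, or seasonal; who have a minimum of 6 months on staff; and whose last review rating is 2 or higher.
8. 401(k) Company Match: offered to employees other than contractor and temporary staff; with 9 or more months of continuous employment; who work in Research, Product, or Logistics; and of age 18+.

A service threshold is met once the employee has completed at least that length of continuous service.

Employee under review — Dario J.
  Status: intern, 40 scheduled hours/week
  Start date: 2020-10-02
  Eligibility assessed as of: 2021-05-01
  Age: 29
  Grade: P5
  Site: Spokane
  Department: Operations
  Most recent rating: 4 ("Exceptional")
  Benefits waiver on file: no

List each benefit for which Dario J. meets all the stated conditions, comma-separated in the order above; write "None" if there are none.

Identity Protection Plan

Service from 2020-10-02 to 2021-05-01: 211 days.
Adoption Assistance — service 211 days ≥ 180 days ✓; dept Operations ✗ → not eligible.
Identity Protection Plan — status intern ✓ (not excluded); 40 hrs/wk ≥ 40 ✓; grade P5 ≥ P3 ✓ → eligible.
Tuition Reimbursement — status intern ✗ (requires full-time, part-time, or temporary) → not eligible.
Medical Plan — status intern ✗ (requires full-time, part-time, or temporary) → not eligible.
Commuter Stipend — service 211 days ≥ 120 days ✓; grade P5 ≥ P2 ✓; age 29 ≥ 25 ✓; not eligible for Tuition Reimbursement ✗ → not eligible.
Health Savings Account — status intern ✗ (requires full-time or part-time) → not eligible.
Spot Bonus Program — status intern ✗ (requires full-time, part-time, or seasonal) → not eligible.
401(k) Company Match — status intern ✓ (not excluded); service 211 days < 9 months (≈270 days) ✗ → not eligible.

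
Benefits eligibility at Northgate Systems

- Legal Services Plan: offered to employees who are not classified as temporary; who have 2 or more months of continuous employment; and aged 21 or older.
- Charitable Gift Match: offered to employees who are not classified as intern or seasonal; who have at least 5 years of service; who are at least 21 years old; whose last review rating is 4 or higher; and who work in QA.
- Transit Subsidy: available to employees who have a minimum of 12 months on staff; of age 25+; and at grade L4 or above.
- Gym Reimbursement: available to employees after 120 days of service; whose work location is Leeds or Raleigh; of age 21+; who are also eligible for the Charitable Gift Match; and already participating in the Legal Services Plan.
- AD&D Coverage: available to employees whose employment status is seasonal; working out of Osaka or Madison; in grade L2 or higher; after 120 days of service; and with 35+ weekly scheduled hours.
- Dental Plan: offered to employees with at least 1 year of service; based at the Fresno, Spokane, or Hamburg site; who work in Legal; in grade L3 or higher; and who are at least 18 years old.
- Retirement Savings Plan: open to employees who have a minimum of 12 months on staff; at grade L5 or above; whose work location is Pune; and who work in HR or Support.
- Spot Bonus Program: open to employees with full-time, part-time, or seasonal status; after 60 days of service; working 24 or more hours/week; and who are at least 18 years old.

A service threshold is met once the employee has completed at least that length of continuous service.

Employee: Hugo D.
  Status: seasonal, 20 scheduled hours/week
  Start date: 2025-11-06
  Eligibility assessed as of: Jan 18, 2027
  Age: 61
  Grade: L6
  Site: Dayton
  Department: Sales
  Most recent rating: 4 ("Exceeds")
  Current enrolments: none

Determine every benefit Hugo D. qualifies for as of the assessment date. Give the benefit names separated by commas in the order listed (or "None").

Legal Services Plan, Transit Subsidy

Service from 2025-11-06 to Jan 18, 2027: 438 days.
Legal Services Plan — status seasonal ✓ (not excluded); service 438 days ≥ 2 months (≈60 days) ✓; age 61 ≥ 21 ✓ → eligible.
Charitable Gift Match — status seasonal ✗ (excluded) → not eligible.
Transit Subsidy — service 438 days ≥ 12 months (≈360 days) ✓; age 61 ≥ 25 ✓; grade L6 ≥ L4 ✓ → eligible.
Gym Reimbursement — service 438 days ≥ 120 days ✓; site Dayton ✗ (not Leeds or Raleigh) → not eligible.
AD&D Coverage — status seasonal ✓; site Dayton ✗ (not Osaka or Madison) → not eligible.
Dental Plan — service 438 days ≥ 1 year (≈365 days) ✓; site Dayton ✗ (not Fresno, Spokane, or Hamburg) → not eligible.
Retirement Savings Plan — service 438 days ≥ 12 months (≈360 days) ✓; grade L6 ≥ L5 ✓; site Dayton ✗ (not Pune) → not eligible.
Spot Bonus Program — status seasonal ✓; service 438 days ≥ 60 days ✓; 20 hrs/wk < 24 ✗ → not eligible.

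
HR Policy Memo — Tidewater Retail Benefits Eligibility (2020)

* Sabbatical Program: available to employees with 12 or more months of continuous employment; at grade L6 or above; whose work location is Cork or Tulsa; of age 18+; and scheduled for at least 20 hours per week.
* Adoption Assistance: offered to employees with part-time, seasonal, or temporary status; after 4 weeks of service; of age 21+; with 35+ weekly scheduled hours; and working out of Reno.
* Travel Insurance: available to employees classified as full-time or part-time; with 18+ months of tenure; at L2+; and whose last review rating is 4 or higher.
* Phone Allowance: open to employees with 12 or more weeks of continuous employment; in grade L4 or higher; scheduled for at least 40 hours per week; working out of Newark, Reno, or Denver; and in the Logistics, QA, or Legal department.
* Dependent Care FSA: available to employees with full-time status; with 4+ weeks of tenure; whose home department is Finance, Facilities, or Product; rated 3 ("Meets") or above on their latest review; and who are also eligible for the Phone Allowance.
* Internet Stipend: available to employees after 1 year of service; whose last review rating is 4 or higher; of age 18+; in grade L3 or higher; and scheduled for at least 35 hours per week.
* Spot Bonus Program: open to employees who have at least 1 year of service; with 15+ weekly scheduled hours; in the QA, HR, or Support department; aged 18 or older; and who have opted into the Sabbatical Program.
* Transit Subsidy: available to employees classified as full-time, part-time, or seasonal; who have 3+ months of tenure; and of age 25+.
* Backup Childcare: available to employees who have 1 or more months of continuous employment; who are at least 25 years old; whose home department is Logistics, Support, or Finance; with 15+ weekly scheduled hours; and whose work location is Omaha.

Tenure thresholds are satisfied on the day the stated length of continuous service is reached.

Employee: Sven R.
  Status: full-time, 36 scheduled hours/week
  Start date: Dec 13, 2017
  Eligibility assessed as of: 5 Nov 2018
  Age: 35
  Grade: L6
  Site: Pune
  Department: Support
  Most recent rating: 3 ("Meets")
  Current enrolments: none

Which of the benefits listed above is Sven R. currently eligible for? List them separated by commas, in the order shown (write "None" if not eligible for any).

Transit Subsidy

Service from Dec 13, 2017 to 5 Nov 2018: 327 days.
Sabbatical Program — service 327 days < 12 months (≈360 days) ✗ → not eligible.
Adoption Assistance — status full-time ✗ (requires part-time, seasonal, or temporary) → not eligible.
Travel Insurance — status full-time ✓; service 327 days < 18 months (≈540 days) ✗ → not eligible.
Phone Allowance — service 327 days ≥ 12 weeks (≈84 days) ✓; grade L6 ≥ L4 ✓; 36 hrs/wk < 40 ✗ → not eligible.
Dependent Care FSA — status full-time ✓; service 327 days ≥ 4 weeks (≈28 days) ✓; dept Support ✗ → not eligible.
Internet Stipend — service 327 days < 1 year (≈365 days) ✗ → not eligible.
Spot Bonus Program — service 327 days < 1 year (≈365 days) ✗ → not eligible.
Transit Subsidy — status full-time ✓; service 327 days ≥ 3 months (≈90 days) ✓; age 35 ≥ 25 ✓ → eligible.
Backup Childcare — service 327 days ≥ 1 month (≈30 days) ✓; age 35 ≥ 25 ✓; dept Support ✓; 36 hrs/wk ≥ 15 ✓; site Pune ✗ (not Omaha) → not eligible.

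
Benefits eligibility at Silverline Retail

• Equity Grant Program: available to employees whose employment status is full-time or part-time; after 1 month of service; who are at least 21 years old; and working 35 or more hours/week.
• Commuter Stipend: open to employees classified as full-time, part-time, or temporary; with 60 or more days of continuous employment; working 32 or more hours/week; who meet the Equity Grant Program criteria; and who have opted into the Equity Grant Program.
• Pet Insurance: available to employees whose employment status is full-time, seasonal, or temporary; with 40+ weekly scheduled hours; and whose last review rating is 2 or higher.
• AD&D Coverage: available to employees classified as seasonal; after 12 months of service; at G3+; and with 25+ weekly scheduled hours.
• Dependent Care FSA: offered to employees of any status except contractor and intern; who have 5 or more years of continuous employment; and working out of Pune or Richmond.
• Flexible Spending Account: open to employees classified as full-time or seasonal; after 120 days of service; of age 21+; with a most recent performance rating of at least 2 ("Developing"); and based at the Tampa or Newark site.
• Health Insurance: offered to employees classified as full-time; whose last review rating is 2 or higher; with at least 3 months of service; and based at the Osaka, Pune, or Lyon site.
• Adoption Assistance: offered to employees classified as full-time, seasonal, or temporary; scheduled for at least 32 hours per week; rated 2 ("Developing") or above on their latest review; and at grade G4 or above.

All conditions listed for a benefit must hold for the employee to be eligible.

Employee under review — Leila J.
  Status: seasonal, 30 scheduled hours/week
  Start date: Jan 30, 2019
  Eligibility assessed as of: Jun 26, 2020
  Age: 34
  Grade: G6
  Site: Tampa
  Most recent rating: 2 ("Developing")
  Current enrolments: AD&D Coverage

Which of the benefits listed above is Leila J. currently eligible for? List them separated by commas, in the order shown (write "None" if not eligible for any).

AD&D Coverage, Flexible Spending Account

Service from Jan 30, 2019 to Jun 26, 2020: 513 days.
Equity Grant Program — status seasonal ✗ (requires full-time or part-time) → not eligible.
Commuter Stipend — status seasonal ✗ (requires full-time, part-time, or temporary) → not eligible.
Pet Insurance — status seasonal ✓; 30 hrs/wk < 40 ✗ → not eligible.
AD&D Coverage — status seasonal ✓; service 513 days ≥ 12 months (≈360 days) ✓; grade G6 ≥ G3 ✓; 30 hrs/wk ≥ 25 ✓ → eligible.
Dependent Care FSA — status seasonal ✓ (not excluded); service 513 days < 5 years (≈1825 days) ✗ → not eligible.
Flexible Spending Account — status seasonal ✓; service 513 days ≥ 120 days ✓; age 34 ≥ 21 ✓; rating 2 ≥ 2 ✓; site Tampa ✓ → eligible.
Health Insurance — status seasonal ✗ (requires full-time) → not eligible.
Adoption Assistance — status seasonal ✓; 30 hrs/wk < 32 ✗ → not eligible.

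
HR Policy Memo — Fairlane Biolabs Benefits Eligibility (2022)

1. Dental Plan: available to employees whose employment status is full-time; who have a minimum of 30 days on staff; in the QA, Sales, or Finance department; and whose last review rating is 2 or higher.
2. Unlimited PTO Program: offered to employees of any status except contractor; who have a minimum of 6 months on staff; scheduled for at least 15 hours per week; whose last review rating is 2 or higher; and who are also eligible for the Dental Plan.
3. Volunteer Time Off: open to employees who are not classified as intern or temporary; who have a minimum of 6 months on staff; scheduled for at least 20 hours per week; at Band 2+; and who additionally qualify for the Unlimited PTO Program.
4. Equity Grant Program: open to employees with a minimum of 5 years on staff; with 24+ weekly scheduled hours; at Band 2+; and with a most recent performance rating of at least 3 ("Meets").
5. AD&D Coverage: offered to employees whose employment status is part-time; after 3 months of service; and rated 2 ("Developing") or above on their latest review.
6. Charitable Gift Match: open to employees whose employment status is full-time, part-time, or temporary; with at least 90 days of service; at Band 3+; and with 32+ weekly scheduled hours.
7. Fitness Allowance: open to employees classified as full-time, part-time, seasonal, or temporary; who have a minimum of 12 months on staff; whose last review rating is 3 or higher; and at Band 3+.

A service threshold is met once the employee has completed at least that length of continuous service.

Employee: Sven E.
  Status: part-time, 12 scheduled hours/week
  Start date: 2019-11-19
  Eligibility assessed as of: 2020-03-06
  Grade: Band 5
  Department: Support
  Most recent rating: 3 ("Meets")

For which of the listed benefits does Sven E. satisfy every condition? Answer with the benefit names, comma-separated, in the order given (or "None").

AD&D Coverage

Service from 2019-11-19 to 2020-03-06: 108 days.
Dental Plan — status part-time ✗ (requires full-time) → not eligible.
Unlimited PTO Program — status part-time ✓ (not excluded); service 108 days < 6 months (≈180 days) ✗ → not eligible.
Volunteer Time Off — status part-time ✓ (not excluded); service 108 days < 6 months (≈180 days) ✗ → not eligible.
Equity Grant Program — service 108 days < 5 years (≈1825 days) ✗ → not eligible.
AD&D Coverage — status part-time ✓; service 108 days ≥ 3 months (≈90 days) ✓; rating 3 ≥ 2 ✓ → eligible.
Charitable Gift Match — status part-time ✓; service 108 days ≥ 90 days ✓; grade Band 5 ≥ Band 3 ✓; 12 hrs/wk < 32 ✗ → not eligible.
Fitness Allowance — status part-time ✓; service 108 days < 12 months (≈360 days) ✗ → not eligible.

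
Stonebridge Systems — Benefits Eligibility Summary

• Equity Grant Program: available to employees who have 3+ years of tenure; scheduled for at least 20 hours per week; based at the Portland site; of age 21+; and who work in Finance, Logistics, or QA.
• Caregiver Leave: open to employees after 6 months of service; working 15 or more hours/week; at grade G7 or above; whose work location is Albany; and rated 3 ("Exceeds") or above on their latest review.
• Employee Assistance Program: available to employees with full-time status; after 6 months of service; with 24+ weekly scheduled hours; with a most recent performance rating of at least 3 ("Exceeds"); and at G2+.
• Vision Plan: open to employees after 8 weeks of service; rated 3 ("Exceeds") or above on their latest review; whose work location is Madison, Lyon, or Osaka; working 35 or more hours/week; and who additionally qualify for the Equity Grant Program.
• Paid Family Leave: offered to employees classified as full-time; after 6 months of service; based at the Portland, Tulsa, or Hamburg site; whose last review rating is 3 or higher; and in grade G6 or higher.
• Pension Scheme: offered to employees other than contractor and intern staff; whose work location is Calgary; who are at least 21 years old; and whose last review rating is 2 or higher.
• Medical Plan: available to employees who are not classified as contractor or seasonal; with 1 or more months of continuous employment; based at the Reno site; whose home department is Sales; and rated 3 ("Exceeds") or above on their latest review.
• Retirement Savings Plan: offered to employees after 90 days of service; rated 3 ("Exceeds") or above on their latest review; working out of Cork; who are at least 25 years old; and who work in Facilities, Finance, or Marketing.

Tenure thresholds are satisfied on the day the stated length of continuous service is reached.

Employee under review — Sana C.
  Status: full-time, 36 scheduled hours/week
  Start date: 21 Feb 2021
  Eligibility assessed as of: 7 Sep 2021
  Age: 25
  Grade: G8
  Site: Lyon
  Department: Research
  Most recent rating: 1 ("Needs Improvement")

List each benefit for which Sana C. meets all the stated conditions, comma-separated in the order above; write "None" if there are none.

Service from 21 Feb 2021 to 7 Sep 2021: 198 days.
Equity Grant Program — service 198 days < 3 years (≈1095 days) ✗ → not eligible.
Caregiver Leave — service 198 days ≥ 6 months (≈180 days) ✓; 36 hrs/wk ≥ 15 ✓; grade G8 ≥ G7 ✓; site Lyon ✗ (not Albany) → not eligible.
Employee Assistance Program — status full-time ✓; service 198 days ≥ 6 months (≈180 days) ✓; 36 hrs/wk ≥ 24 ✓; rating 1 < 3 ✗ → not eligible.
Vision Plan — service 198 days ≥ 8 weeks (≈56 days) ✓; rating 1 < 3 ✗ → not eligible.
Paid Family Leave — status full-time ✓; service 198 days ≥ 6 months (≈180 days) ✓; site Lyon ✗ (not Portland, Tulsa, or Hamburg) → not eligible.
Pension Scheme — status full-time ✓ (not excluded); site Lyon ✗ (not Calgary) → not eligible.
Medical Plan — status full-time ✓ (not excluded); service 198 days ≥ 1 month (≈30 days) ✓; site Lyon ✗ (not Reno) → not eligible.
Retirement Savings Plan — service 198 days ≥ 90 days ✓; rating 1 < 3 ✗ → not eligible.

None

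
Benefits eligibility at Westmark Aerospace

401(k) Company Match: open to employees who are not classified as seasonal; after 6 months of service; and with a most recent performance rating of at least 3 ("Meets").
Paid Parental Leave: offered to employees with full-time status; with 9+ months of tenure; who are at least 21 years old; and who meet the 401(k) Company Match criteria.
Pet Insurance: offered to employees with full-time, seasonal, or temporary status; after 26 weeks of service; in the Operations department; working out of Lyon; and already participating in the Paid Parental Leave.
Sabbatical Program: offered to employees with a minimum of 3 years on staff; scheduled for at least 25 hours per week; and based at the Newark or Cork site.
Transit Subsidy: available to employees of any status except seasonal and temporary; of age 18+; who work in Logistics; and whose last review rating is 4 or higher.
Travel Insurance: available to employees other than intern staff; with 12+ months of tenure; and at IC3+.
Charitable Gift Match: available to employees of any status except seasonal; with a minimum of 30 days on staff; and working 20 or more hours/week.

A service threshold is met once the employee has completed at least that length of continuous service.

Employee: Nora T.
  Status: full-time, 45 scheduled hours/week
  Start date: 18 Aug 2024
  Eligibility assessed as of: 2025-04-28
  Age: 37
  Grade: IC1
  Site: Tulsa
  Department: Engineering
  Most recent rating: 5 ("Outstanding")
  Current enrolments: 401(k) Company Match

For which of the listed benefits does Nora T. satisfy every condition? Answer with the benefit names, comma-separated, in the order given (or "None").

Service from 18 Aug 2024 to 2025-04-28: 253 days.
401(k) Company Match — status full-time ✓ (not excluded); service 253 days ≥ 6 months (≈180 days) ✓; rating 5 ≥ 3 ✓ → eligible.
Paid Parental Leave — status full-time ✓; service 253 days < 9 months (≈270 days) ✗ → not eligible.
Pet Insurance — status full-time ✓; service 253 days ≥ 26 weeks (≈182 days) ✓; dept Engineering ✗ → not eligible.
Sabbatical Program — service 253 days < 3 years (≈1095 days) ✗ → not eligible.
Transit Subsidy — status full-time ✓ (not excluded); age 37 ≥ 18 ✓; dept Engineering ✗ → not eligible.
Travel Insurance — status full-time ✓ (not excluded); service 253 days < 12 months (≈360 days) ✗ → not eligible.
Charitable Gift Match — status full-time ✓ (not excluded); service 253 days ≥ 30 days ✓; 45 hrs/wk ≥ 20 ✓ → eligible.

401(k) Company Match, Charitable Gift Match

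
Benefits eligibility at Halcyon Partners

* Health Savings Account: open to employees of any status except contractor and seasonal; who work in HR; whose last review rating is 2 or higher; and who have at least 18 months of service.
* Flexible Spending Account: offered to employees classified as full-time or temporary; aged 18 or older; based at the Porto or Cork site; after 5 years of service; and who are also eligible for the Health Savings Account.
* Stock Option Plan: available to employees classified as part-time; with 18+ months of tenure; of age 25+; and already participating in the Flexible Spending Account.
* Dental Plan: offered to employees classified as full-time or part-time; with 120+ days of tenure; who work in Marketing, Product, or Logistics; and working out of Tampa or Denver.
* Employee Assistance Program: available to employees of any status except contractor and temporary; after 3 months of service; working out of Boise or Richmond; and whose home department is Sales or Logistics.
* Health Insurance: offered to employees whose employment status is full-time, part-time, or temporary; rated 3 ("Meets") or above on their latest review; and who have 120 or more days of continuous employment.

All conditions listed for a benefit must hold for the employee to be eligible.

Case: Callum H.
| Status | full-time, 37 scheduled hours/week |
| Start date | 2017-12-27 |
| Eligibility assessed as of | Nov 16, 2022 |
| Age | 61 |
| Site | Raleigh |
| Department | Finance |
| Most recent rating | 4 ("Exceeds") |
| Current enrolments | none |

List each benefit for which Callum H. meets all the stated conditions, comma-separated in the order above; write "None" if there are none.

Service from 2017-12-27 to Nov 16, 2022: 1785 days.
Health Savings Account — status full-time ✓ (not excluded); dept Finance ✗ → not eligible.
Flexible Spending Account — status full-time ✓; age 61 ≥ 18 ✓; site Raleigh ✗ (not Porto or Cork) → not eligible.
Stock Option Plan — status full-time ✗ (requires part-time) → not eligible.
Dental Plan — status full-time ✓; service 1785 days ≥ 120 days ✓; dept Finance ✗ → not eligible.
Employee Assistance Program — status full-time ✓ (not excluded); service 1785 days ≥ 3 months (≈90 days) ✓; site Raleigh ✗ (not Boise or Richmond) → not eligible.
Health Insurance — status full-time ✓; rating 4 ≥ 3 ✓; service 1785 days ≥ 120 days ✓ → eligible.

Health Insurance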